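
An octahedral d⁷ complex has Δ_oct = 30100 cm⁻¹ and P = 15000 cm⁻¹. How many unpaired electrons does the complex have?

1

Here Δ_oct > P (30100 > 15000), so the low-spin state is favoured.
That gives t₂g⁶ eg¹.
Unpaired electrons: 1.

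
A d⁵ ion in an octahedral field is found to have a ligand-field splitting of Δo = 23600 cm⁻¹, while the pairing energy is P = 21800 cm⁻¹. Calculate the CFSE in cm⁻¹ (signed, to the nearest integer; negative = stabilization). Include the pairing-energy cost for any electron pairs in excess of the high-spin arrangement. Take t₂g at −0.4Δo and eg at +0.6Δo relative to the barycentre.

-3600

Since Δo = 23600 cm⁻¹ > P = 21800 cm⁻¹, the complex adopts the low-spin configuration.
Configuration: t₂g⁵ eg⁰.
Orbital CFSE = -2.0Δo = -2.0 × 23600 = -47200 cm⁻¹.
Excess pairs vs high-spin: 2 − 0 = 2; pairing cost = +43600 cm⁻¹.
Net CFSE = -47200 + 43600 = -3600 cm⁻¹.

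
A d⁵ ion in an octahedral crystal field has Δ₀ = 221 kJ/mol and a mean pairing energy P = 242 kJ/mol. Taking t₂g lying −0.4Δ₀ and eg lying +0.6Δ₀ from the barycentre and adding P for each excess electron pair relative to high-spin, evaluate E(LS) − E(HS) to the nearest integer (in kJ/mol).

High-spin d⁵ fills as t₂g³ eg² with CFSE 3(−0.4) + 2(+0.6) = 0.0Δ₀ = 0 kJ/mol.
Low-spin: t₂g⁵ eg⁰, orbital CFSE = -2.0Δ₀ = -442 kJ/mol; plus 2 excess pairs × P = +484 kJ/mol; total 42 kJ/mol.
E(LS) − E(HS) = 42 − (0) = 42 kJ/mol.

42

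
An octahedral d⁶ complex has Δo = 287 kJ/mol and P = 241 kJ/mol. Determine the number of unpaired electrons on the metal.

0

Here Δo > P (287 > 241), so the low-spin state is favoured.
Filling d⁶ accordingly: t2g^6 e_g^0.
Unpaired electrons: 0.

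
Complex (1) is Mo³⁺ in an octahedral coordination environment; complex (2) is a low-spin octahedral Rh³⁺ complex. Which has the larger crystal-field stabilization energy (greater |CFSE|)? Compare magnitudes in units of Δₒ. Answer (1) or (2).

(2)

(1): Mo³⁺: group 6, so d-count = 6 − 3 = 3; For octahedral d³ the high- and low-spin configurations coincide; t2g^3 e_g^0, CFSE = -1.2Δₒ.
(2): Rh is in group 9, so Rh³⁺ is d⁶ (9 − 3 = 6); t₂g⁶ eg⁰, CFSE = -2.4Δₒ.
So (2) has the larger |CFSE|.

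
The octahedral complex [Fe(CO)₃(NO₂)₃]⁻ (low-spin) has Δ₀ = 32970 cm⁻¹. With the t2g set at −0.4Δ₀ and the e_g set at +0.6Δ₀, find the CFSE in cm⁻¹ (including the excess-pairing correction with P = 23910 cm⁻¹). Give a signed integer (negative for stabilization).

-31308

Ligand charges: 3×(+0) from CO and 3×(-1) from NO₂⁻ sum to -3; with overall charge -1, Fe is +2.
Fe²⁺: group 8, so d-count = 8 − 2 = 6.
Electron filling gives t2g^6 e_g^0.
The orbital stabilization is -2.4Δ₀ = -2.4 × 32970 = -79128 cm⁻¹.
Pairing penalty: 3 pairs vs 1 in the high-spin reference → 2 extra × P = 47820 cm⁻¹.
Combining: -79128 + 47820 = -31308 cm⁻¹.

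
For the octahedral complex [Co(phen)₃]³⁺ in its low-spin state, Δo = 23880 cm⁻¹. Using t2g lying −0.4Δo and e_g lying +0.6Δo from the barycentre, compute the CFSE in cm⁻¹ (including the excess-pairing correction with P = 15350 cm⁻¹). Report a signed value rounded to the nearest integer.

-26612

phen is neutral, so the +3 overall charge sits on Co: oxidation state +3.
Co is in group 9, so Co³⁺ is d⁶ (9 − 3 = 6).
Configuration: t2g^6 e_g^0.
The orbital stabilization is -2.4Δo = -2.4 × 23880 = -57312 cm⁻¹.
Relative to high-spin t2g^4 e_g^2 (1 paired), the low-spin configuration has 2 additional pairs, contributing +2 × 15350 = +30700 cm⁻¹.
Net CFSE = -57312 + 30700 = -26612 cm⁻¹.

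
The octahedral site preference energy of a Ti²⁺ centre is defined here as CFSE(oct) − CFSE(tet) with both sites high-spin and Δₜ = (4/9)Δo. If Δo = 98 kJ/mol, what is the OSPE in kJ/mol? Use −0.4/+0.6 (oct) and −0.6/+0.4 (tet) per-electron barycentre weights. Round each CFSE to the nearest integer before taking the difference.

Group 4 minus oxidation state +2 gives a d² configuration for Ti²⁺.
Octahedral high-spin t2g^2 e_g^0: CFSE = -0.8 × 98 = -78 kJ/mol.
Tetrahedral: e^2 t2^0, CFSE = 2(−0.6) + 0(+0.4) = -1.2Δₜ = -1.2 × (4/9) × 98 = -52 kJ/mol.
OSPE = CFSE(oct) − CFSE(tet) = -78 − (-52) = -26 kJ/mol.

-26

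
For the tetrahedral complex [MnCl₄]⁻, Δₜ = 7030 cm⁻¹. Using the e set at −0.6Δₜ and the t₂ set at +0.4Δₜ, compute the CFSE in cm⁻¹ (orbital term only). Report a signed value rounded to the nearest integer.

Each Cl⁻ contributes -1; 4 × (-1) = -4. With overall charge -1, Mn is in the +3 oxidation state.
Group 7 minus oxidation state +3 gives a d⁴ configuration for Mn³⁺.
With tetrahedral geometry the complex is necessarily high-spin.
Configuration: e² t₂².
The orbital stabilization is -0.4Δₜ = -0.4 × 7030 = -2812 cm⁻¹.

-2812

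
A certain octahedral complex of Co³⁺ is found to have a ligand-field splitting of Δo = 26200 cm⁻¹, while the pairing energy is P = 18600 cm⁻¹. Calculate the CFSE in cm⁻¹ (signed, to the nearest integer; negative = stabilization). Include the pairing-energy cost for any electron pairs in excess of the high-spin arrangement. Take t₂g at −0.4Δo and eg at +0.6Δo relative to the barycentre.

Co sits in group 9; removing 3 electrons leaves Co³⁺ with 9 − 3 = 6 d electrons.
With Δo > P the complex is low-spin.
Configuration: t₂g⁶ eg⁰.
Orbital CFSE = -2.4Δo = -2.4 × 26200 = -62880 cm⁻¹.
Excess pairs vs high-spin: 3 − 1 = 2; pairing cost = +37200 cm⁻¹.
Net CFSE = -62880 + 37200 = -25680 cm⁻¹.

-25680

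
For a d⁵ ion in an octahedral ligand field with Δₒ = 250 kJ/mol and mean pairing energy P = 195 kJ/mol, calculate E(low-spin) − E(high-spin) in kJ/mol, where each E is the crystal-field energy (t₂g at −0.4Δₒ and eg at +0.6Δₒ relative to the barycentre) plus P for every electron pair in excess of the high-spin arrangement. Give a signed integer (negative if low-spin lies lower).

-110

High-spin d⁵ fills as t₂g³ eg² with CFSE 3(−0.4) + 2(+0.6) = 0.0Δₒ = 0 kJ/mol.
Low-spin: t₂g⁵ eg⁰, orbital CFSE = -2.0Δₒ = -500 kJ/mol; plus 2 excess pairs × P = +390 kJ/mol; total -110 kJ/mol.
The difference is -110 − (0) = -110 kJ/mol, so low-spin lies lower.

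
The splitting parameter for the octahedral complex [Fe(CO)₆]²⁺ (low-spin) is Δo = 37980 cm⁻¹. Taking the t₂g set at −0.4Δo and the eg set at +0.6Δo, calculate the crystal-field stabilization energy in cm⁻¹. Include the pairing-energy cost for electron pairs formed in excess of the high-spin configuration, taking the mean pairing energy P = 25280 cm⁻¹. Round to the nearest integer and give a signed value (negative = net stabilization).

CO is neutral, so the +2 overall charge sits on Fe: oxidation state +2.
Fe is in group 8, so Fe²⁺ is d⁶ (8 − 2 = 6).
Configuration: t₂g⁶ eg⁰.
CFSE(orbital) = 6×(-0.4Δo) + 0×(0.6Δo) = -2.4Δo; with Δo = 37980 cm⁻¹ that is -91152 cm⁻¹.
Relative to high-spin t₂g⁴ eg² (1 paired), the low-spin configuration has 2 additional pairs, contributing +2 × 25280 = +50560 cm⁻¹.
Net CFSE = -91152 + 50560 = -40592 cm⁻¹.

-40592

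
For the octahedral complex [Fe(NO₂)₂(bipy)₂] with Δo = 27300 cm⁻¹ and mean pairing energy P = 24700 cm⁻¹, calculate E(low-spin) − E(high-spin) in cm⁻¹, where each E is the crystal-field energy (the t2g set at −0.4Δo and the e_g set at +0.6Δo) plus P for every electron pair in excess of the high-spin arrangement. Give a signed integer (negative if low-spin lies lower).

Ligand charges: 2×(-1) from NO₂⁻ and 2×(+0) from bipy sum to -2; with overall charge +0, Fe is +2.
Fe is in group 8, so Fe²⁺ is d⁶ (8 − 2 = 6).
High-spin: t2g^4 e_g^2, CFSE = -0.4Δo = -10920 cm⁻¹.
Low-spin t2g^6 e_g^0 gives -2.4Δo = -65520 cm⁻¹, but forming 2 extra pairs costs 2P = 49400 cm⁻¹, so E(LS) = -65520 + 49400 = -16120 cm⁻¹.
E(LS) − E(HS) = -16120 − (-10920) = -5200 cm⁻¹.

-5200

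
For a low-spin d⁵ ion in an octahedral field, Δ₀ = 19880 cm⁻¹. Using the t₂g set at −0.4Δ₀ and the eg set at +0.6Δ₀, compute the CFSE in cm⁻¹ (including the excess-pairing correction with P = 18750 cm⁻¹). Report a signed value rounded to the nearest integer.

-2260

Electron filling gives t₂g⁵ eg⁰.
Orbital CFSE = 5(-0.4) + 0(0.6) = -2.0Δ₀ = -2.0 × 19880 = -39760 cm⁻¹.
High-spin d⁵ would be t₂g³ eg² with 0 pairs; low-spin has 2, so 2 excess pairs cost +2P = +37500 cm⁻¹.
Net CFSE = -39760 + 37500 = -2260 cm⁻¹.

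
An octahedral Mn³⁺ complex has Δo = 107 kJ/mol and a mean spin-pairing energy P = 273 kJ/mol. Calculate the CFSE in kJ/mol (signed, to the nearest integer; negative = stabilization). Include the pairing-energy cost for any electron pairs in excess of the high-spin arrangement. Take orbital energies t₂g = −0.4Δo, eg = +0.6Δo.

-64

Mn sits in group 7; removing 3 electrons leaves Mn³⁺ with 7 − 3 = 4 d electrons.
Δo < P, so pairing is avoided: the ground state is high-spin.
That gives t₂g³ eg¹.
Orbital CFSE = -0.6Δo = -0.6 × 107 = -64 kJ/mol.
High-spin has no excess pairs, so no pairing correction applies.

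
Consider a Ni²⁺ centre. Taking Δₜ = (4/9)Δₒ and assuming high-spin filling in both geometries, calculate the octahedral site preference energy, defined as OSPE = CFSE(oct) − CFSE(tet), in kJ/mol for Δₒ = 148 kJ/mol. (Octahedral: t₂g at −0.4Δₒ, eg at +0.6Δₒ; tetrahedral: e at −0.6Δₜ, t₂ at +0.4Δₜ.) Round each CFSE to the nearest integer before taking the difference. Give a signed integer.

Ni sits in group 10; removing 2 electrons leaves Ni²⁺ with 10 − 2 = 8 d electrons.
In an octahedral site d⁸ (HS) is t₂g⁶ eg², giving CFSE(oct) = -1.2Δₒ = -178 kJ/mol.
In a tetrahedral site the filling is e⁴ t₂⁴: CFSE(tet) = -0.8Δₜ = -0.8 × (4/9)(148) = -53 kJ/mol.
Subtracting, OSPE = -178 − (-53) = -125 kJ/mol.

-125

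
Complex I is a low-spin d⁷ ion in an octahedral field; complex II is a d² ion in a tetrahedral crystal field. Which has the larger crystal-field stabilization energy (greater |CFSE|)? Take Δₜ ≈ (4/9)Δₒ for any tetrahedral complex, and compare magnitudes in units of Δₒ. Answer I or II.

I: t₂g⁶ eg¹, CFSE = -1.8Δₒ.
II: Tetrahedral fields are weak (Δₜ ≈ 4/9 Δₒ), so electrons fill high-spin; e² t₂⁰, CFSE = -1.2Δₜ ≈ -0.53Δₒ.
So I has the larger |CFSE|.

I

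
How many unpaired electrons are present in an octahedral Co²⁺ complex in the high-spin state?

3

Co²⁺: group 9, so d-count = 9 − 2 = 7.
Configuration: t₂g⁵ eg², giving 3 unpaired electrons.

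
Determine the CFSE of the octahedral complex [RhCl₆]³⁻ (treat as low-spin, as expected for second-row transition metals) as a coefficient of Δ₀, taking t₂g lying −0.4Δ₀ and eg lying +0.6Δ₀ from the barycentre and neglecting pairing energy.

Each Cl⁻ contributes -1; 6 × (-1) = -6. With overall charge -3, Rh is in the +3 oxidation state.
Group 9 minus oxidation state +3 gives a d⁶ configuration for Rh³⁺.
Configuration: t₂g⁶ eg⁰.
CFSE = 6(-0.4Δ₀) + 0(0.6Δ₀) = -2.4Δ₀ + 0.0Δ₀ = -2.4Δ₀.

-2.4 Δ₀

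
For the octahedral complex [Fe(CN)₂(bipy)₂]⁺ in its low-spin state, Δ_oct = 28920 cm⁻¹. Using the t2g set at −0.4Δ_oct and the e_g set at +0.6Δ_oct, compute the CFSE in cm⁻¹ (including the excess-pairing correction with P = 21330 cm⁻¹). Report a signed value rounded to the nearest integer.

-15180

Ligand charges: 2×(-1) from CN⁻ and 2×(+0) from bipy sum to -2; with overall charge +1, Fe is +3.
Fe³⁺: group 8, so d-count = 8 − 3 = 5.
Electron filling gives t2g^5 e_g^0.
The orbital stabilization is -2.0Δ_oct = -2.0 × 28920 = -57840 cm⁻¹.
High-spin d⁵ would be t2g^3 e_g^2 with 0 pairs; low-spin has 2, so 2 excess pairs cost +2P = +42660 cm⁻¹.
Overall CFSE = -57840 + 42660 = -15180 cm⁻¹.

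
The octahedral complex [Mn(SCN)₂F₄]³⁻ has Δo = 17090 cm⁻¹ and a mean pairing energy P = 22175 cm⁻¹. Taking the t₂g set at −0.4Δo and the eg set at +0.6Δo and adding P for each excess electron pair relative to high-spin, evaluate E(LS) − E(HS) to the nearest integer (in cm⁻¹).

Ligand charges: 2×(-1) from SCN⁻ and 4×(-1) from F⁻ sum to -6; with overall charge -3, Mn is +3.
Group 7 minus oxidation state +3 gives a d⁴ configuration for Mn³⁺.
High-spin: t₂g³ eg¹, CFSE = -0.6Δo = -10254 cm⁻¹.
Low-spin: t₂g⁴ eg⁰, orbital CFSE = -1.6Δo = -27344 cm⁻¹; plus 1 excess pair × P = +22175 cm⁻¹; total -5169 cm⁻¹.
E(LS) − E(HS) = -5169 − (-10254) = 5085 cm⁻¹.

5085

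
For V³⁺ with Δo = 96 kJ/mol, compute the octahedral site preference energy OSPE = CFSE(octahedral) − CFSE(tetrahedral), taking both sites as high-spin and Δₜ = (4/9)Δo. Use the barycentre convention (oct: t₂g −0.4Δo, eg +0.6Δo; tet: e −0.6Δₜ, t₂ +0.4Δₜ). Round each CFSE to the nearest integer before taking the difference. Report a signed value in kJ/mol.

V sits in group 5; removing 3 electrons leaves V³⁺ with 5 − 3 = 2 d electrons.
Octahedral high-spin t₂g² eg⁰: CFSE = -0.8 × 96 = -77 kJ/mol.
Tetrahedral e² t₂⁰ gives -1.2Δₜ = -1.2 × (4/9) × 96 = -51 kJ/mol.
Subtracting, OSPE = -77 − (-51) = -26 kJ/mol.

-26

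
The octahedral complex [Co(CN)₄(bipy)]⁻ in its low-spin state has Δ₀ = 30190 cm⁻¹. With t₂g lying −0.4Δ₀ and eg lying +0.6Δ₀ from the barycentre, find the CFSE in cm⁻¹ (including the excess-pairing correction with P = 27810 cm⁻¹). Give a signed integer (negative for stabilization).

-16836

Ligand charges: 4×(-1) from CN⁻ and 1×(+0) from bipy sum to -4; with overall charge -1, Co is +3.
Co³⁺: group 9, so d-count = 9 − 3 = 6.
Configuration: t₂g⁶ eg⁰.
CFSE(orbital) = 6×(-0.4Δ₀) + 0×(0.6Δ₀) = -2.4Δ₀; with Δ₀ = 30190 cm⁻¹ that is -72456 cm⁻¹.
High-spin d⁶ would be t₂g⁴ eg² with 1 pair; low-spin has 3, so 2 excess pairs cost +2P = +55620 cm⁻¹.
Overall CFSE = -72456 + 55620 = -16836 cm⁻¹.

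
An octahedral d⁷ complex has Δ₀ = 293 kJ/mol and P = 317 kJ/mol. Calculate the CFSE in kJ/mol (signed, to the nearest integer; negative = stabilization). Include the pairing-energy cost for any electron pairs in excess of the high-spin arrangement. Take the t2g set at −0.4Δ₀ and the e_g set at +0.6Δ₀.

-234

Δ₀ < P, so pairing is avoided: the ground state is high-spin.
That gives t2g^5 e_g^2.
Orbital CFSE = -0.8Δ₀ = -0.8 × 293 = -234 kJ/mol.
High-spin has no excess pairs, so no pairing correction applies.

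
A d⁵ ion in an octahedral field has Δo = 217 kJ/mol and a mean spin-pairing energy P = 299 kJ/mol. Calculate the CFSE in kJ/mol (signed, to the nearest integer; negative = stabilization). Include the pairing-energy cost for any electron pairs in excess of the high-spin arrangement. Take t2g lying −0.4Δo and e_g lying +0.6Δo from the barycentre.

Δo < P, so pairing is avoided: the ground state is high-spin.
Configuration: t2g^3 e_g^2.
Orbital CFSE = 0.0Δo = 0.0 × 217 = 0 kJ/mol.
High-spin has no excess pairs, so no pairing correction applies.

0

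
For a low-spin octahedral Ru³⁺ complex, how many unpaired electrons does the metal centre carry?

Ru sits in group 8; removing 3 electrons leaves Ru³⁺ with 8 − 3 = 5 d electrons.
Configuration: t2g^5 e_g^0, giving 1 unpaired electron.

1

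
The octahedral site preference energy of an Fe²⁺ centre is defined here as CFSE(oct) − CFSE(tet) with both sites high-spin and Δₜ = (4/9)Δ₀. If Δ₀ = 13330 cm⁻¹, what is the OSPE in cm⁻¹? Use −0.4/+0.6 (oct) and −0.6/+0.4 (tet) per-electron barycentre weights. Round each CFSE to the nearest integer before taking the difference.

-1777

Group 8 minus oxidation state +2 gives a d⁶ configuration for Fe²⁺.
In an octahedral site d⁶ (HS) is t2g^4 e_g^2, giving CFSE(oct) = -0.4Δ₀ = -5332 cm⁻¹.
Tetrahedral: e^3 t2^3, CFSE = 3(−0.6) + 3(+0.4) = -0.6Δₜ = -0.6 × (4/9) × 13330 = -3555 cm⁻¹.
OSPE = CFSE(oct) − CFSE(tet) = -5332 − (-3555) = -1777 cm⁻¹.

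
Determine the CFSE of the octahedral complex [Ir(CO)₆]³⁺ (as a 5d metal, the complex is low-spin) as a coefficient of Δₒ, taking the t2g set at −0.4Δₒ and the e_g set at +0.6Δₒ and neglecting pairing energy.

CO is neutral, so the +3 overall charge sits on Ir: oxidation state +3.
Group 9 minus oxidation state +3 gives a d⁶ configuration for Ir³⁺.
Configuration: t2g^6 e_g^0.
CFSE = 6(-0.4Δₒ) + 0(0.6Δₒ) = -2.4Δₒ + 0.0Δₒ = -2.4Δₒ.

-2.4 Δₒ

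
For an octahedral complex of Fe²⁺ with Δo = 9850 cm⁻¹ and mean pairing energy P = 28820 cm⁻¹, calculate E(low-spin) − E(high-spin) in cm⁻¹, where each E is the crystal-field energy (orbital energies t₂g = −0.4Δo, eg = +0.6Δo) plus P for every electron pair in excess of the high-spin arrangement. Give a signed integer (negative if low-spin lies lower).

37940

Fe sits in group 8; removing 2 electrons leaves Fe²⁺ with 8 − 2 = 6 d electrons.
In the high-spin limit (t₂g⁴ eg²) the orbital term is -0.4Δo = -3940 cm⁻¹, with no excess pairing.
Low-spin t₂g⁶ eg⁰ gives -2.4Δo = -23640 cm⁻¹, but forming 2 extra pairs costs 2P = 57640 cm⁻¹, so E(LS) = -23640 + 57640 = 34000 cm⁻¹.
E(LS) − E(HS) = 34000 − (-3940) = 37940 cm⁻¹.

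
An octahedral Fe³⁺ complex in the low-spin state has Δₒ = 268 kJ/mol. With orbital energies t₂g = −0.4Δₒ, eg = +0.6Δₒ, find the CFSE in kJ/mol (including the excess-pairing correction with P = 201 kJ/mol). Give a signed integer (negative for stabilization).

Group 8 minus oxidation state +3 gives a d⁵ configuration for Fe³⁺.
Electron filling gives t₂g⁵ eg⁰.
The orbital stabilization is -2.0Δₒ = -2.0 × 268 = -536 kJ/mol.
Relative to high-spin t₂g³ eg² (0 paired), the low-spin configuration has 2 additional pairs, contributing +2 × 201 = +402 kJ/mol.
Net CFSE = -536 + 402 = -134 kJ/mol.

-134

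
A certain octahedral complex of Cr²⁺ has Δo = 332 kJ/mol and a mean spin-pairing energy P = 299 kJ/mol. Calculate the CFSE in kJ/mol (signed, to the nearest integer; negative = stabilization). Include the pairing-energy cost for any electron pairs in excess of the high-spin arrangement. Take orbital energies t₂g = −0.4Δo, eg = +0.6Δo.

-232

Group 6 minus oxidation state +2 gives a d⁴ configuration for Cr²⁺.
With Δo > P the complex is low-spin.
That gives t₂g⁴ eg⁰.
Orbital CFSE = -1.6Δo = -1.6 × 332 = -531 kJ/mol.
Excess pairs vs high-spin: 1 − 0 = 1; pairing cost = +299 kJ/mol.
Net CFSE = -531 + 299 = -232 kJ/mol.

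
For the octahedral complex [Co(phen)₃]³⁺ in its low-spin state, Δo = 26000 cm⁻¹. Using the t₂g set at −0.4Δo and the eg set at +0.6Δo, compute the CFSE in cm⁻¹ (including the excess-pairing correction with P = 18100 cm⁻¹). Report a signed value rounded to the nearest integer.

-26200

phen is neutral, so the +3 overall charge sits on Co: oxidation state +3.
Group 9 minus oxidation state +3 gives a d⁶ configuration for Co³⁺.
Configuration: t₂g⁶ eg⁰.
The orbital stabilization is -2.4Δo = -2.4 × 26000 = -62400 cm⁻¹.
Pairing penalty: 3 pairs vs 1 in the high-spin reference → 2 extra × P = 36200 cm⁻¹.
Overall CFSE = -62400 + 36200 = -26200 cm⁻¹.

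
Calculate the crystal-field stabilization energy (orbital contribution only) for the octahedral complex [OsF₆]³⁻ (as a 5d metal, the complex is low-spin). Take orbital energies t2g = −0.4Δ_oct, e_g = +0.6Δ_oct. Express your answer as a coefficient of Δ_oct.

Each F⁻ contributes -1; 6 × (-1) = -6. With overall charge -3, Os is in the +3 oxidation state.
Os is in group 8, so Os³⁺ is d⁵ (8 − 3 = 5).
Configuration: t2g^5 e_g^0.
CFSE = 5(-0.4Δ_oct) + 0(0.6Δ_oct) = -2.0Δ_oct + 0.0Δ_oct = -2.0Δ_oct.

-2.0 Δ_oct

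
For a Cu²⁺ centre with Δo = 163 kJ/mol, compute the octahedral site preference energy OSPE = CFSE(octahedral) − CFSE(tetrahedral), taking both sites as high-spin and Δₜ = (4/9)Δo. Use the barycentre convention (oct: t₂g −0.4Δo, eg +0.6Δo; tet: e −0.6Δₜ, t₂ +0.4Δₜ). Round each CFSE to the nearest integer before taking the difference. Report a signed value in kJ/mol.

-69

Cu²⁺: group 11, so d-count = 11 − 2 = 9.
Octahedral (high-spin): t2g^6 e_g^3, CFSE = 6(−0.4) + 3(+0.6) = -0.6Δo = -0.6 × 163 = -98 kJ/mol.
Tetrahedral: e^4 t2^5, CFSE = 4(−0.6) + 5(+0.4) = -0.4Δₜ = -0.4 × (4/9) × 163 = -29 kJ/mol.
Subtracting, OSPE = -98 − (-29) = -69 kJ/mol.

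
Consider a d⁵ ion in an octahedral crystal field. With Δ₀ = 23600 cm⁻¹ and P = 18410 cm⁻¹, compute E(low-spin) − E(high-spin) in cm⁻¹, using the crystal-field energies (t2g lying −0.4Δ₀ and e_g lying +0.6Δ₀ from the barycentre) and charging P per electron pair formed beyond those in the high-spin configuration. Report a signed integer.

-10380

High-spin: t2g^3 e_g^2, CFSE = 0.0Δ₀ = 0 cm⁻¹.
Low-spin: t2g^5 e_g^0, orbital CFSE = -2.0Δ₀ = -47200 cm⁻¹; plus 2 excess pairs × P = +36820 cm⁻¹; total -10380 cm⁻¹.
Thus E(LS) − E(HS) = -10380 cm⁻¹.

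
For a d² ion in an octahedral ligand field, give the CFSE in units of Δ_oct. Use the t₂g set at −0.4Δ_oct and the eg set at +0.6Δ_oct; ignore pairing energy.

Configuration: t₂g² eg⁰.
CFSE = 2(-0.4Δ_oct) + 0(0.6Δ_oct) = -0.8Δ_oct + 0.0Δ_oct = -0.8Δ_oct.

-0.8 Δ_oct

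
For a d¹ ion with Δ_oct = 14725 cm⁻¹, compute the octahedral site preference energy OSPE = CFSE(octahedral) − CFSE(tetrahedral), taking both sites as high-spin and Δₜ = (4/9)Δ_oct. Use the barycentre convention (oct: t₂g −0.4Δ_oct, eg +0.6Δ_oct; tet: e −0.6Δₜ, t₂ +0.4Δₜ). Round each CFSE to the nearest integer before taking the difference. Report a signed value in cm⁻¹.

Octahedral (high-spin): t₂g¹ eg⁰, CFSE = 1(−0.4) + 0(+0.6) = -0.4Δ_oct = -0.4 × 14725 = -5890 cm⁻¹.
In a tetrahedral site the filling is e¹ t₂⁰: CFSE(tet) = -0.6Δₜ = -0.6 × (4/9)(14725) = -3927 cm⁻¹.
Subtracting, OSPE = -5890 − (-3927) = -1963 cm⁻¹.

-1963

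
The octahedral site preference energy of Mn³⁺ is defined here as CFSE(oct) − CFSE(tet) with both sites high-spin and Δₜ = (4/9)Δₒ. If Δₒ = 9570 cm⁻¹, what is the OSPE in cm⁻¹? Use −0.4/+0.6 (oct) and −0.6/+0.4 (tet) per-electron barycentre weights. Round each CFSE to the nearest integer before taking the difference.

Mn³⁺: group 7, so d-count = 7 − 3 = 4.
Octahedral (high-spin): t2g^3 e_g^1, CFSE = 3(−0.4) + 1(+0.6) = -0.6Δₒ = -0.6 × 9570 = -5742 cm⁻¹.
In a tetrahedral site the filling is e^2 t2^2: CFSE(tet) = -0.4Δₜ = -0.4 × (4/9)(9570) = -1701 cm⁻¹.
OSPE = -5742 − (-1701) = -4041 cm⁻¹.

-4041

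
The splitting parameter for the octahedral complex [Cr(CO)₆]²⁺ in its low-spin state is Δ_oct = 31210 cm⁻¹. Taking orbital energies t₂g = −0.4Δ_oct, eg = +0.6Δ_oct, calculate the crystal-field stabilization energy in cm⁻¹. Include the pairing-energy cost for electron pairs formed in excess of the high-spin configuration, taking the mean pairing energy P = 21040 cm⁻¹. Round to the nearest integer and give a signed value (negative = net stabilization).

CO is neutral, so the +2 overall charge sits on Cr: oxidation state +2.
Group 6 minus oxidation state +2 gives a d⁴ configuration for Cr²⁺.
Configuration: t₂g⁴ eg⁰.
CFSE(orbital) = 4×(-0.4Δ_oct) + 0×(0.6Δ_oct) = -1.6Δ_oct; with Δ_oct = 31210 cm⁻¹ that is -49936 cm⁻¹.
High-spin d⁴ would be t₂g³ eg¹ with 0 pairs; low-spin has 1, so 1 excess pair costs +1P = +21040 cm⁻¹.
Overall CFSE = -49936 + 21040 = -28896 cm⁻¹.

-28896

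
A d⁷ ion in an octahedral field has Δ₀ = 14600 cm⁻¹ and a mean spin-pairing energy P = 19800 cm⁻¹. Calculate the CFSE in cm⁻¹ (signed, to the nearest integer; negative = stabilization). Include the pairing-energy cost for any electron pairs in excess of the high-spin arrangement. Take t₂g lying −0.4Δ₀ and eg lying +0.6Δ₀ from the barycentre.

Here Δ₀ < P (14600 < 19800), so the high-spin state is favoured.
Filling d⁷ accordingly: t₂g⁵ eg².
Orbital CFSE = -0.8Δ₀ = -0.8 × 14600 = -11680 cm⁻¹.
High-spin has no excess pairs, so no pairing correction applies.

-11680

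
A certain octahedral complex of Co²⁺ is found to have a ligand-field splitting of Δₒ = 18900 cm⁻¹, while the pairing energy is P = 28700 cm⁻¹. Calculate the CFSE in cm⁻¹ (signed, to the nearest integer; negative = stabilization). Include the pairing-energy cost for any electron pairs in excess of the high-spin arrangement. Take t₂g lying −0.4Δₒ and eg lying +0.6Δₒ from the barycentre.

-15120

Co sits in group 9; removing 2 electrons leaves Co²⁺ with 9 − 2 = 7 d electrons.
Since Δₒ = 18900 cm⁻¹ < P = 28700 cm⁻¹, the complex adopts the high-spin configuration.
Configuration: t₂g⁵ eg².
Orbital CFSE = -0.8Δₒ = -0.8 × 18900 = -15120 cm⁻¹.
High-spin has no excess pairs, so no pairing correction applies.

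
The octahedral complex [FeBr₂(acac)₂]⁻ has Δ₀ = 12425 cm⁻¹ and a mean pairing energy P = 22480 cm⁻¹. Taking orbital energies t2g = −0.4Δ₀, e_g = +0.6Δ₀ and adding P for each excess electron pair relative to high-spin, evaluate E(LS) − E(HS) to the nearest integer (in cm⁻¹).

20110

Ligand charges: 2×(-1) from Br⁻ and 2×(-1) from acac⁻ sum to -4; with overall charge -1, Fe is +3.
Fe sits in group 8; removing 3 electrons leaves Fe³⁺ with 8 − 3 = 5 d electrons.
High-spin: t2g^3 e_g^2, CFSE = 0.0Δ₀ = 0 cm⁻¹.
For low-spin the configuration is t2g^5 e_g^0: orbital energy -2.0 × 12425 = -24850 cm⁻¹, and 2 additional pairs relative to high-spin add 44960 cm⁻¹, giving 20110 cm⁻¹.
E(LS) − E(HS) = 20110 − (0) = 20110 cm⁻¹.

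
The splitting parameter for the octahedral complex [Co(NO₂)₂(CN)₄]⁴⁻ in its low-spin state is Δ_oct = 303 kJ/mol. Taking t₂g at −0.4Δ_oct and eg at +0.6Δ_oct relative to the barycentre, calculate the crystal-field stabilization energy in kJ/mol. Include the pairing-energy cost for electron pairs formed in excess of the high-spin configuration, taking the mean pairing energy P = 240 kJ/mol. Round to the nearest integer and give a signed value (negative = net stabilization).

Ligand charges: 2×(-1) from NO₂⁻ and 4×(-1) from CN⁻ sum to -6; with overall charge -4, Co is +2.
Group 9 minus oxidation state +2 gives a d⁷ configuration for Co²⁺.
Configuration: t₂g⁶ eg¹.
Orbital CFSE = 6(-0.4) + 1(0.6) = -1.8Δ_oct = -1.8 × 303 = -545 kJ/mol.
High-spin d⁷ would be t₂g⁵ eg² with 2 pairs; low-spin has 3, so 1 excess pair costs +1P = +240 kJ/mol.
Overall CFSE = -545 + 240 = -305 kJ/mol.

-305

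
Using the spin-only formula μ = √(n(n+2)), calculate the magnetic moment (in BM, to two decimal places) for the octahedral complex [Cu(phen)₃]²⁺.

phen is neutral, so the +2 overall charge sits on Cu: oxidation state +2.
Cu sits in group 11; removing 2 electrons leaves Cu²⁺ with 11 − 2 = 9 d electrons.
For octahedral d⁹ the high- and low-spin configurations coincide.
Configuration: t₂g⁶ eg³ → 1 unpaired electron.
μ(spin-only) = √[1(1+2)] = √3 ≈ 1.73 BM.

1.73 BM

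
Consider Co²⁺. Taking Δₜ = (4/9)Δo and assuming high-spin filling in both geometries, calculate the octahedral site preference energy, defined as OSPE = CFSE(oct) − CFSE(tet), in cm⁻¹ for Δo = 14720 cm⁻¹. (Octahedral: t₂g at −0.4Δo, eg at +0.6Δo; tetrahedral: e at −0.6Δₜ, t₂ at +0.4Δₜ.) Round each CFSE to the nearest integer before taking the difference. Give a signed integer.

Co²⁺: group 9, so d-count = 9 − 2 = 7.
Octahedral (high-spin): t2g^5 e_g^2, CFSE = 5(−0.4) + 2(+0.6) = -0.8Δo = -0.8 × 14720 = -11776 cm⁻¹.
Tetrahedral: e^4 t2^3, CFSE = 4(−0.6) + 3(+0.4) = -1.2Δₜ = -1.2 × (4/9) × 14720 = -7851 cm⁻¹.
OSPE = CFSE(oct) − CFSE(tet) = -11776 − (-7851) = -3925 cm⁻¹.

-3925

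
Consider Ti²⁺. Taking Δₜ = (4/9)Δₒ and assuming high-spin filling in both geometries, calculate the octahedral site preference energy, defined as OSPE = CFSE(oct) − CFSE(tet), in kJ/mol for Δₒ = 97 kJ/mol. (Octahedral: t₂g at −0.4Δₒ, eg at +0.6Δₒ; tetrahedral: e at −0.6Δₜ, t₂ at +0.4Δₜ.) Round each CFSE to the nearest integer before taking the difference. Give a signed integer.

Ti is in group 4, so Ti²⁺ is d² (4 − 2 = 2).
In an octahedral site d² (HS) is t2g^2 e_g^0, giving CFSE(oct) = -0.8Δₒ = -78 kJ/mol.
Tetrahedral: e^2 t2^0, CFSE = 2(−0.6) + 0(+0.4) = -1.2Δₜ = -1.2 × (4/9) × 97 = -52 kJ/mol.
OSPE = -78 − (-52) = -26 kJ/mol.

-26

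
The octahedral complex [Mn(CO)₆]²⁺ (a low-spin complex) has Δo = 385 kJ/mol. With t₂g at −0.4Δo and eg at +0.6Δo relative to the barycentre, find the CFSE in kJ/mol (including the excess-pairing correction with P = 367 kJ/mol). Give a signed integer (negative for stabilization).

-36

CO is neutral, so the +2 overall charge sits on Mn: oxidation state +2.
Group 7 minus oxidation state +2 gives a d⁵ configuration for Mn²⁺.
Configuration: t₂g⁵ eg⁰.
Orbital CFSE = 5(-0.4) + 0(0.6) = -2.0Δo = -2.0 × 385 = -770 kJ/mol.
Pairing penalty: 2 pairs vs 0 in the high-spin reference → 2 extra × P = 734 kJ/mol.
Combining: -770 + 734 = -36 kJ/mol.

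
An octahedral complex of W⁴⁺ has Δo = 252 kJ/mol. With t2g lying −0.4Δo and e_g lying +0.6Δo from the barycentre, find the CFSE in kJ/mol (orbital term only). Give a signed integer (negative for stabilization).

-202

W sits in group 6; removing 4 electrons leaves W⁴⁺ with 6 − 4 = 2 d electrons.
For octahedral d² the high- and low-spin configurations coincide.
Configuration: t2g^2 e_g^0.
The orbital stabilization is -0.8Δo = -0.8 × 252 = -202 kJ/mol.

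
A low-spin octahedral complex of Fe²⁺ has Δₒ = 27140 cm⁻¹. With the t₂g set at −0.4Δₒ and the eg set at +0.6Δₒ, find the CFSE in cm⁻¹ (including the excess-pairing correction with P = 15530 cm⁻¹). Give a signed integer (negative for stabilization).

-34076

Group 8 minus oxidation state +2 gives a d⁶ configuration for Fe²⁺.
The d⁶ electrons fill as t₂g⁶ eg⁰.
Orbital CFSE = 6(-0.4) + 0(0.6) = -2.4Δₒ = -2.4 × 27140 = -65136 cm⁻¹.
Relative to high-spin t₂g⁴ eg² (1 paired), the low-spin configuration has 2 additional pairs, contributing +2 × 15530 = +31060 cm⁻¹.
Overall CFSE = -65136 + 31060 = -34076 cm⁻¹.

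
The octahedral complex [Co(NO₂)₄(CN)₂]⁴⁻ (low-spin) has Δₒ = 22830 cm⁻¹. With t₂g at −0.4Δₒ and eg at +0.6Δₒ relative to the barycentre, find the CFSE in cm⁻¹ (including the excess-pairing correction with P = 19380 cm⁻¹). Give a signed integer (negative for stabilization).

Ligand charges: 4×(-1) from NO₂⁻ and 2×(-1) from CN⁻ sum to -6; with overall charge -4, Co is +2.
Group 9 minus oxidation state +2 gives a d⁷ configuration for Co²⁺.
Electron filling gives t₂g⁶ eg¹.
Orbital CFSE = 6(-0.4) + 1(0.6) = -1.8Δₒ = -1.8 × 22830 = -41094 cm⁻¹.
Relative to high-spin t₂g⁵ eg² (2 paired), the low-spin configuration has 1 additional pair, contributing +1 × 19380 = +19380 cm⁻¹.
Combining: -41094 + 19380 = -21714 cm⁻¹.

-21714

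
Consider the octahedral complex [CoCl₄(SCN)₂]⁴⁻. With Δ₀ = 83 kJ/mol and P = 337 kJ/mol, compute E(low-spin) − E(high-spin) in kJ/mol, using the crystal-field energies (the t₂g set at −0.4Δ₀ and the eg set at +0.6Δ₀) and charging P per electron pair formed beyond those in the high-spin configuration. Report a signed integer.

254

Ligand charges: 4×(-1) from Cl⁻ and 2×(-1) from SCN⁻ sum to -6; with overall charge -4, Co is +2.
Co sits in group 9; removing 2 electrons leaves Co²⁺ with 9 − 2 = 7 d electrons.
High-spin d⁷ fills as t₂g⁵ eg² with CFSE 5(−0.4) + 2(+0.6) = -0.8Δ₀ = -66 kJ/mol.
Low-spin t₂g⁶ eg¹ gives -1.8Δ₀ = -149 kJ/mol, but forming 1 extra pair costs 1P = 337 kJ/mol, so E(LS) = -149 + 337 = 188 kJ/mol.
The difference is 188 − (-66) = 254 kJ/mol, so high-spin lies lower.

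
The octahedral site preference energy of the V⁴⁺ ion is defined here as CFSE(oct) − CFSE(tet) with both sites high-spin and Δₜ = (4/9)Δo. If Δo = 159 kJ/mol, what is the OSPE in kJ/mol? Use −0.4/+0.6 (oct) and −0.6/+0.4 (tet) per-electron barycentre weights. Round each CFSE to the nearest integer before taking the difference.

Group 5 minus oxidation state +4 gives a d¹ configuration for V⁴⁺.
Octahedral high-spin t₂g¹ eg⁰: CFSE = -0.4 × 159 = -64 kJ/mol.
Tetrahedral: e¹ t₂⁰, CFSE = 1(−0.6) + 0(+0.4) = -0.6Δₜ = -0.6 × (4/9) × 159 = -42 kJ/mol.
OSPE = -64 − (-42) = -22 kJ/mol.

-22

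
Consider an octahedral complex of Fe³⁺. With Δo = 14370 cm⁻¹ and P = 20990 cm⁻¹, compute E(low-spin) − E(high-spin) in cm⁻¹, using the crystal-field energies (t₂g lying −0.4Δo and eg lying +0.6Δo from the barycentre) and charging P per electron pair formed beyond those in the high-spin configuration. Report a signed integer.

13240

Fe is in group 8, so Fe³⁺ is d⁵ (8 − 3 = 5).
In the high-spin limit (t₂g³ eg²) the orbital term is 0.0Δo = 0 cm⁻¹, with no excess pairing.
For low-spin the configuration is t₂g⁵ eg⁰: orbital energy -2.0 × 14370 = -28740 cm⁻¹, and 2 additional pairs relative to high-spin add 41980 cm⁻¹, giving 13240 cm⁻¹.
E(LS) − E(HS) = 13240 − (0) = 13240 cm⁻¹.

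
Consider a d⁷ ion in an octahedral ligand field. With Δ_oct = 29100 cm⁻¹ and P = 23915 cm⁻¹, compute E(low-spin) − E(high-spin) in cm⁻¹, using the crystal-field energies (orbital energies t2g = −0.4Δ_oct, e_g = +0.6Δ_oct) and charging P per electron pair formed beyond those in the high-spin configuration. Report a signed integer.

-5185

In the high-spin limit (t2g^5 e_g^2) the orbital term is -0.8Δ_oct = -23280 cm⁻¹, with no excess pairing.
For low-spin the configuration is t2g^6 e_g^1: orbital energy -1.8 × 29100 = -52380 cm⁻¹, and 1 additional pair relative to high-spin adds 23915 cm⁻¹, giving -28465 cm⁻¹.
The difference is -28465 − (-23280) = -5185 cm⁻¹, so low-spin lies lower.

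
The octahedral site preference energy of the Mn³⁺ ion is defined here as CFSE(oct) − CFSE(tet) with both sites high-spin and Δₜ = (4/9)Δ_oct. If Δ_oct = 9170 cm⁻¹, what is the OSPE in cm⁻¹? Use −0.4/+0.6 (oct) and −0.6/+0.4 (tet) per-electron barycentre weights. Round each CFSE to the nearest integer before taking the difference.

Group 7 minus oxidation state +3 gives a d⁴ configuration for Mn³⁺.
In an octahedral site d⁴ (HS) is t₂g³ eg¹, giving CFSE(oct) = -0.6Δ_oct = -5502 cm⁻¹.
Tetrahedral e² t₂² gives -0.4Δₜ = -0.4 × (4/9) × 9170 = -1630 cm⁻¹.
OSPE = -5502 − (-1630) = -3872 cm⁻¹.

-3872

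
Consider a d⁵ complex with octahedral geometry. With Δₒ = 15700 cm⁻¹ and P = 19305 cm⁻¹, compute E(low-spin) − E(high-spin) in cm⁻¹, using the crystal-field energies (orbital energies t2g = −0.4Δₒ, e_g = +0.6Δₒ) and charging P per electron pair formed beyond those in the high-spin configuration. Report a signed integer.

In the high-spin limit (t2g^3 e_g^2) the orbital term is 0.0Δₒ = 0 cm⁻¹, with no excess pairing.
For low-spin the configuration is t2g^5 e_g^0: orbital energy -2.0 × 15700 = -31400 cm⁻¹, and 2 additional pairs relative to high-spin add 38610 cm⁻¹, giving 7210 cm⁻¹.
Thus E(LS) − E(HS) = 7210 cm⁻¹.

7210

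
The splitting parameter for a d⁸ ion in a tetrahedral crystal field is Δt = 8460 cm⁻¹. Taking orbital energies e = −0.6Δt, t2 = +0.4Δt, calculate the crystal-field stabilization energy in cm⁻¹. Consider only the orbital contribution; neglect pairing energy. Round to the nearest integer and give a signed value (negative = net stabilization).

Tetrahedral fields are weak (Δₜ ≈ 4/9 Δₒ), so electrons fill high-spin.
Configuration: e^4 t2^4.
The orbital stabilization is -0.8Δt = -0.8 × 8460 = -6768 cm⁻¹.

-6768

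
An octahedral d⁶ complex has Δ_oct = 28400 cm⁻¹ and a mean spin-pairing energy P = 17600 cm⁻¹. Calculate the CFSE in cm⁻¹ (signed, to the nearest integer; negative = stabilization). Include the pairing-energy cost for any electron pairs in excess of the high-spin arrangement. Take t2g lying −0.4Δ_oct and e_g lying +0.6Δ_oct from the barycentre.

-32960

Since Δ_oct = 28400 cm⁻¹ > P = 17600 cm⁻¹, the complex adopts the low-spin configuration.
That gives t2g^6 e_g^0.
Orbital CFSE = -2.4Δ_oct = -2.4 × 28400 = -68160 cm⁻¹.
Excess pairs vs high-spin: 3 − 1 = 2; pairing cost = +35200 cm⁻¹.
Net CFSE = -68160 + 35200 = -32960 cm⁻¹.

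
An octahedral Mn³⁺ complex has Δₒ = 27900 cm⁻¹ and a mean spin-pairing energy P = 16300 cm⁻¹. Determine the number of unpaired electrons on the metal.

2

Mn is in group 7, so Mn³⁺ is d⁴ (7 − 3 = 4).
Δₒ > P, so pairing is preferred: the ground state is low-spin.
Filling d⁴ accordingly: t₂g⁴ eg⁰.
Unpaired electrons: 2.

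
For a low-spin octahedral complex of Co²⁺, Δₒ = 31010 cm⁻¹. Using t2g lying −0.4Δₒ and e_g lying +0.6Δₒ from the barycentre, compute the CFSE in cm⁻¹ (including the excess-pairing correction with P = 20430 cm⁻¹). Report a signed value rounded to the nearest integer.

-35388

Co is in group 9, so Co²⁺ is d⁷ (9 − 2 = 7).
Electron filling gives t2g^6 e_g^1.
The orbital stabilization is -1.8Δₒ = -1.8 × 31010 = -55818 cm⁻¹.
Pairing penalty: 3 pairs vs 2 in the high-spin reference → 1 extra × P = 20430 cm⁻¹.
Combining: -55818 + 20430 = -35388 cm⁻¹.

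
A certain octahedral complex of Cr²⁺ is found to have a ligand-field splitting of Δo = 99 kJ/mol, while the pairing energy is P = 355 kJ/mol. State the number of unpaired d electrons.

4

Cr is in group 6, so Cr²⁺ is d⁴ (6 − 2 = 4).
Since Δo = 99 kJ/mol < P = 355 kJ/mol, the complex adopts the high-spin configuration.
Filling d⁴ accordingly: t₂g³ eg¹.
Unpaired electrons: 4.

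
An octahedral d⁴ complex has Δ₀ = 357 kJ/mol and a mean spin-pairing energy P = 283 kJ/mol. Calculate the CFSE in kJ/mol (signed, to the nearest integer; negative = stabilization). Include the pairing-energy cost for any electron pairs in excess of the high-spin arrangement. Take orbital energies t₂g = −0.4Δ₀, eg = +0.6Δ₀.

-288

Since Δ₀ = 357 kJ/mol > P = 283 kJ/mol, the complex adopts the low-spin configuration.
Filling d⁴ accordingly: t₂g⁴ eg⁰.
Orbital CFSE = -1.6Δ₀ = -1.6 × 357 = -571 kJ/mol.
Excess pairs vs high-spin: 1 − 0 = 1; pairing cost = +283 kJ/mol.
Net CFSE = -571 + 283 = -288 kJ/mol.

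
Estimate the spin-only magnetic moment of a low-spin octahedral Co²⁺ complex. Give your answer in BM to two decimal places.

Co is in group 9, so Co²⁺ is d⁷ (9 − 2 = 7).
Configuration: t₂g⁶ eg¹ → 1 unpaired electron.
μ(spin-only) = √[1(1+2)] = √3 ≈ 1.73 BM.

1.73 BM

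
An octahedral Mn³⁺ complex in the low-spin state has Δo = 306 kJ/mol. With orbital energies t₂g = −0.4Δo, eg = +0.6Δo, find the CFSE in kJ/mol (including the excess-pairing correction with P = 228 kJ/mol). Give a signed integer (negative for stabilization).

Mn³⁺: group 7, so d-count = 7 − 3 = 4.
Electron filling gives t₂g⁴ eg⁰.
The orbital stabilization is -1.6Δo = -1.6 × 306 = -490 kJ/mol.
Pairing penalty: 1 pair vs 0 in the high-spin reference → 1 extra × P = 228 kJ/mol.
Combining: -490 + 228 = -262 kJ/mol.

-262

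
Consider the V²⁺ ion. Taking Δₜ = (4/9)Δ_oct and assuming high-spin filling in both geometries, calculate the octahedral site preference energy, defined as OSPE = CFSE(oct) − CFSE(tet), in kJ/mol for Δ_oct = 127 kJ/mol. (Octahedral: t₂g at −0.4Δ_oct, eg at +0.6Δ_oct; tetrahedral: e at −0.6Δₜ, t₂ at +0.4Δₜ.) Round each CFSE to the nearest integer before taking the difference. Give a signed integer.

V sits in group 5; removing 2 electrons leaves V²⁺ with 5 − 2 = 3 d electrons.
Octahedral high-spin t₂g³ eg⁰: CFSE = -1.2 × 127 = -152 kJ/mol.
Tetrahedral: e² t₂¹, CFSE = 2(−0.6) + 1(+0.4) = -0.8Δₜ = -0.8 × (4/9) × 127 = -45 kJ/mol.
OSPE = -152 − (-45) = -107 kJ/mol.

-107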